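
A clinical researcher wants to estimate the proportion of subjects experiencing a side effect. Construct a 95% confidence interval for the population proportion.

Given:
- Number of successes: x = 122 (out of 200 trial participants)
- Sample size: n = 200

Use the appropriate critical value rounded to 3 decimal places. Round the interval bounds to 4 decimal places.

Sample proportion: p̂ = 122/200 = 0.610000

Check conditions for normal approximation:
  np̂ = 122 ≥ 10 ✓
  n(1-p̂) = 78 ≥ 10 ✓

The sample is large enough, so use a z-interval (normal approximation) for the proportion.

For 95% confidence, z* = 1.96 (from standard normal table)

Standard error: SE = √(p̂(1-p̂)/n) = √(0.610000×0.390000/200) = 0.03448913

Margin of error: E = z* × SE = 1.96 × 0.03448913 = 0.067599

Z-interval: p̂ ± E = 0.610000 ± 0.067599 = (0.542401, 0.677599)

Rounded to 4 decimal places:

(0.5424, 0.6776)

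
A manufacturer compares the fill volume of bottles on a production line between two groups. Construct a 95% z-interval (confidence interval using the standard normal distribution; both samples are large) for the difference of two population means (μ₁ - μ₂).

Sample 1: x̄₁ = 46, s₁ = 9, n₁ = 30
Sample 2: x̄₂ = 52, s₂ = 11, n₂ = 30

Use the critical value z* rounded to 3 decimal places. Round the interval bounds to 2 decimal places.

Both samples are large (n₁ = 30 ≥ 30, n₂ = 30 ≥ 30), so a z-interval for the difference of means applies.

Point estimate: x̄₁ - x̄₂ = 46 - 52 = -6

Standard error: SE = √(s₁²/n₁ + s₂²/n₂)
= √(9²/30 + 11²/30)
= √(2.700000 + 4.033333)
= 2.594867

For 95% confidence, z* = 1.96 (from standard normal table)
Margin of error: E = z* × SE = 1.96 × 2.594867 = 5.0859

Z-interval: (x̄₁ - x̄₂) ± E = -6 ± 5.0859 = (-11.0859, -0.9141)

Rounded to 2 decimal places:

(-11.09, -0.91)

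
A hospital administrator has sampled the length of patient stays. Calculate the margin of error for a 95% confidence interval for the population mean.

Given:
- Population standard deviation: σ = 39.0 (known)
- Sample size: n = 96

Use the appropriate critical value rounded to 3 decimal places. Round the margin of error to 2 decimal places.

The population standard deviation σ is known, so use the z-interval margin of error formula.

For 95% confidence, z* = 1.96 (from standard normal table)

Margin of error formula for z-interval: E = z* × σ/√n

E = 1.96 × 39.0/√96
  = 1.96 × 3.980421
  = 7.8016

Rounded to 2 decimal places:

7.80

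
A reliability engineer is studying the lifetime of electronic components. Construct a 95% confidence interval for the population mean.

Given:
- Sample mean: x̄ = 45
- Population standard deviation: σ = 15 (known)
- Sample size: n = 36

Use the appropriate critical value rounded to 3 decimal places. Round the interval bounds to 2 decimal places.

The population standard deviation σ is known, so use a z-interval (standard normal critical value).

For 95% confidence, z* = 1.96 (from standard normal table)

Standard error: SE = σ/√n = 15/√36 = 2.500000

Margin of error: E = z* × SE = 1.96 × 2.500000 = 4.9000

Z-interval: x̄ ± E = 45 ± 4.9000 = (40.1000, 49.9000)

Rounded to 2 decimal places:

(40.10, 49.90)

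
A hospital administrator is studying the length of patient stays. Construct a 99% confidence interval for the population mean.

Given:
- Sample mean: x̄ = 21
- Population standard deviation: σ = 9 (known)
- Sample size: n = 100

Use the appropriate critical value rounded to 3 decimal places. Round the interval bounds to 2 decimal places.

The population standard deviation σ is known, so use a z-interval (standard normal critical value).

For 99% confidence, z* = 2.576 (from standard normal table)

Standard error: SE = σ/√n = 9/√100 = 0.900000

Margin of error: E = z* × SE = 2.576 × 0.900000 = 2.3184

Z-interval: x̄ ± E = 21 ± 2.3184 = (18.6816, 23.3184)

Rounded to 2 decimal places:

(18.68, 23.32)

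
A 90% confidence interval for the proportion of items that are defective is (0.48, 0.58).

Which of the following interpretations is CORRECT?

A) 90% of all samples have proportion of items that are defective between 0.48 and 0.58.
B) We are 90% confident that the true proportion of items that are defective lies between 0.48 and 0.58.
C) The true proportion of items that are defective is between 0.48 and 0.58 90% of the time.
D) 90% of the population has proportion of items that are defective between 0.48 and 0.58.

A confidence interval represents our confidence in the procedure, not a probability statement about the parameter.

Key concept: If we repeated this sampling process many times and computed a 90% CI each time, about 90% of those intervals would contain the true population parameter.

For this specific interval (0.48, 0.58):
- Midpoint (point estimate): 0.53
- Margin of error: 0.05

The correct interpretation is the one stating confidence that the true parameter lies in the interval — option B.

B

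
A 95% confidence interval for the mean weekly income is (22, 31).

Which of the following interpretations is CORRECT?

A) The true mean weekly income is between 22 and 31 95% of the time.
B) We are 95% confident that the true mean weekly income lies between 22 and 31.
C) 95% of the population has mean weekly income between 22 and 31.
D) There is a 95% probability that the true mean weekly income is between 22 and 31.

A confidence interval represents our confidence in the procedure, not a probability statement about the parameter.

Key concept: If we repeated this sampling process many times and computed a 95% CI each time, about 95% of those intervals would contain the true population parameter.

For this specific interval (22, 31):
- Midpoint (point estimate): 26.5
- Margin of error: 4.5

The correct interpretation is the one stating confidence that the true parameter lies in the interval — option B.

B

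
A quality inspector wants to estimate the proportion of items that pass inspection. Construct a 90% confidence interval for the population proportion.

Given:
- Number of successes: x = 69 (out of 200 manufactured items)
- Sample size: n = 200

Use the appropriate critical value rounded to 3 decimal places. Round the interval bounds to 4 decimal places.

Sample proportion: p̂ = 69/200 = 0.345000

Check conditions for normal approximation:
  np̂ = 69 ≥ 10 ✓
  n(1-p̂) = 131 ≥ 10 ✓

The sample is large enough, so use a z-interval (normal approximation) for the proportion.

For 90% confidence, z* = 1.645 (from standard normal table)

Standard error: SE = √(p̂(1-p̂)/n) = √(0.345000×0.655000/200) = 0.03361361

Margin of error: E = z* × SE = 1.645 × 0.03361361 = 0.055294

Z-interval: p̂ ± E = 0.345000 ± 0.055294 = (0.289706, 0.400294)

Rounded to 4 decimal places:

(0.2897, 0.4003)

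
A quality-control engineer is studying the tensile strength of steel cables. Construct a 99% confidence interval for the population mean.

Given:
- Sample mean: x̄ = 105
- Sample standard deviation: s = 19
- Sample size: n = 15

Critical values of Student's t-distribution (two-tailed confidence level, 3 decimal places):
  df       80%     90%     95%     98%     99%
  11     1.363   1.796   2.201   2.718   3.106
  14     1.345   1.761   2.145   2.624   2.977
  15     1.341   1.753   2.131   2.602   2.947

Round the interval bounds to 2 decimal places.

The population standard deviation σ is unknown (only the sample standard deviation s is given), so use a t-interval with df = n - 1 = 15 - 1 = 14.

For 99% confidence with df = 14, t* = 2.977 (from t-table)

Standard error: SE = s/√n = 19/√15 = 4.905779

Margin of error: E = t* × SE = 2.977 × 4.905779 = 14.6045

T-interval: x̄ ± E = 105 ± 14.6045 = (90.3955, 119.6045)

Rounded to 2 decimal places:

(90.40, 119.60)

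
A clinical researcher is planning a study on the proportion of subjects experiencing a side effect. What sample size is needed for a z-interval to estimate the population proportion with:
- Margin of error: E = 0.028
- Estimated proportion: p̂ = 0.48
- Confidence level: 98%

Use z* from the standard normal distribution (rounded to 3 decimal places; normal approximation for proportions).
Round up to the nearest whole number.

Using z* for proportion z-interval (normal approximation).

For 98% confidence, z* = 2.326 (from standard normal table)

Sample size formula for proportion z-interval: n = z*²p̂(1-p̂)/E²

n = 2.326² × 0.48 × 0.52 / 0.028²
  = 5.410276 × 0.2496 / 0.000784
  = 1722.4552

Round up to the nearest whole number: n = 1723

1723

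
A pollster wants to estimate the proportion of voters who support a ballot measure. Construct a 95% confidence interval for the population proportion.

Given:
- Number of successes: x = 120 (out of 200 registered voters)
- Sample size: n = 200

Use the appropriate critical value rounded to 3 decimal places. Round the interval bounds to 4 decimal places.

Sample proportion: p̂ = 120/200 = 0.600000

Check conditions for normal approximation:
  np̂ = 120 ≥ 10 ✓
  n(1-p̂) = 80 ≥ 10 ✓

The sample is large enough, so use a z-interval (normal approximation) for the proportion.

For 95% confidence, z* = 1.96 (from standard normal table)

Standard error: SE = √(p̂(1-p̂)/n) = √(0.600000×0.400000/200) = 0.03464102

Margin of error: E = z* × SE = 1.96 × 0.03464102 = 0.067896

Z-interval: p̂ ± E = 0.600000 ± 0.067896 = (0.532104, 0.667896)

Rounded to 4 decimal places:

(0.5321, 0.6679)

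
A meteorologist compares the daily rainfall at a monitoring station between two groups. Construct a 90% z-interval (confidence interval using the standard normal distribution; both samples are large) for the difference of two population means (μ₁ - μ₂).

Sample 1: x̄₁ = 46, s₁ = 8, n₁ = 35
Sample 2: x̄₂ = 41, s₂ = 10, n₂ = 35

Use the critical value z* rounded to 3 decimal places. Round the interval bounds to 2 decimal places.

Both samples are large (n₁ = 35 ≥ 30, n₂ = 35 ≥ 30), so a z-interval for the difference of means applies.

Point estimate: x̄₁ - x̄₂ = 46 - 41 = 5

Standard error: SE = √(s₁²/n₁ + s₂²/n₂)
= √(8²/35 + 10²/35)
= √(1.828571 + 2.857143)
= 2.164651

For 90% confidence, z* = 1.645 (from standard normal table)
Margin of error: E = z* × SE = 1.645 × 2.164651 = 3.5609

Z-interval: (x̄₁ - x̄₂) ± E = 5 ± 3.5609 = (1.4391, 8.5609)

Rounded to 2 decimal places:

(1.44, 8.56)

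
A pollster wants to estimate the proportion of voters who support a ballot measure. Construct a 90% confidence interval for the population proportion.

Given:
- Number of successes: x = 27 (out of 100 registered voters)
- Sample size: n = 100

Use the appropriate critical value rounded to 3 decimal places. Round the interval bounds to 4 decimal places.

Sample proportion: p̂ = 27/100 = 0.270000

Check conditions for normal approximation:
  np̂ = 27 ≥ 10 ✓
  n(1-p̂) = 73 ≥ 10 ✓

The sample is large enough, so use a z-interval (normal approximation) for the proportion.

For 90% confidence, z* = 1.645 (from standard normal table)

Standard error: SE = √(p̂(1-p̂)/n) = √(0.270000×0.730000/100) = 0.04439595

Margin of error: E = z* × SE = 1.645 × 0.04439595 = 0.073031

Z-interval: p̂ ± E = 0.270000 ± 0.073031 = (0.196969, 0.343031)

Rounded to 4 decimal places:

(0.1970, 0.3430)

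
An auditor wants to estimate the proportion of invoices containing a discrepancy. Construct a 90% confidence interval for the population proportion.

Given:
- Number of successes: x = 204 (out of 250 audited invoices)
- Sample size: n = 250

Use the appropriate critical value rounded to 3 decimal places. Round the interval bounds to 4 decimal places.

Sample proportion: p̂ = 204/250 = 0.816000

Check conditions for normal approximation:
  np̂ = 204 ≥ 10 ✓
  n(1-p̂) = 46 ≥ 10 ✓

The sample is large enough, so use a z-interval (normal approximation) for the proportion.

For 90% confidence, z* = 1.645 (from standard normal table)

Standard error: SE = √(p̂(1-p̂)/n) = √(0.816000×0.184000/250) = 0.02450665

Margin of error: E = z* × SE = 1.645 × 0.02450665 = 0.040313

Z-interval: p̂ ± E = 0.816000 ± 0.040313 = (0.775687, 0.856313)

Rounded to 4 decimal places:

(0.7757, 0.8563)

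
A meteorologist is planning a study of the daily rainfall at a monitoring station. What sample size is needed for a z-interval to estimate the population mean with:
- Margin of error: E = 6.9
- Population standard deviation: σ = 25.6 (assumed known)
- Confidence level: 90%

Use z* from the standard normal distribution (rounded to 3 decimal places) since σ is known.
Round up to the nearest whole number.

Using z* since population σ is known (z-interval formula).

For 90% confidence, z* = 1.645 (from standard normal table)

Sample size formula for z-interval: n = (z*σ/E)²

n = (1.645 × 25.6 / 6.9)²
  = (6.103188)²
  = 37.2489

Round up to the nearest whole number: n = 38

38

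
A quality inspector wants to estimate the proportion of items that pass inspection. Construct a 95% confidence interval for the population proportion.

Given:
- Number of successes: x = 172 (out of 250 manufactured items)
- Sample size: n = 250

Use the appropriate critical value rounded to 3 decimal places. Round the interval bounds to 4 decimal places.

Sample proportion: p̂ = 172/250 = 0.688000

Check conditions for normal approximation:
  np̂ = 172 ≥ 10 ✓
  n(1-p̂) = 78 ≥ 10 ✓

The sample is large enough, so use a z-interval (normal approximation) for the proportion.

For 95% confidence, z* = 1.96 (from standard normal table)

Standard error: SE = √(p̂(1-p̂)/n) = √(0.688000×0.312000/250) = 0.02930229

Margin of error: E = z* × SE = 1.96 × 0.02930229 = 0.057432

Z-interval: p̂ ± E = 0.688000 ± 0.057432 = (0.630568, 0.745432)

Rounded to 4 decimal places:

(0.6306, 0.7454)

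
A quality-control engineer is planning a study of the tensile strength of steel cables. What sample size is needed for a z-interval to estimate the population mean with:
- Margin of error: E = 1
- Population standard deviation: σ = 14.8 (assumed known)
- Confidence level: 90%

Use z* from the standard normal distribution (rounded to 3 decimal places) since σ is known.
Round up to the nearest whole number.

Using z* since population σ is known (z-interval formula).

For 90% confidence, z* = 1.645 (from standard normal table)

Sample size formula for z-interval: n = (z*σ/E)²

n = (1.645 × 14.8 / 1)²
  = (24.346000)²
  = 592.7277

Round up to the nearest whole number: n = 593

593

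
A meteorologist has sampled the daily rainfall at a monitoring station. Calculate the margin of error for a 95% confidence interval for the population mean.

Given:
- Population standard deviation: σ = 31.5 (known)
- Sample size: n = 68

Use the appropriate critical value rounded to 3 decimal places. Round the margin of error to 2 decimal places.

The population standard deviation σ is known, so use the z-interval margin of error formula.

For 95% confidence, z* = 1.96 (from standard normal table)

Margin of error formula for z-interval: E = z* × σ/√n

E = 1.96 × 31.5/√68
  = 1.96 × 3.819936
  = 7.4871

Rounded to 2 decimal places:

7.49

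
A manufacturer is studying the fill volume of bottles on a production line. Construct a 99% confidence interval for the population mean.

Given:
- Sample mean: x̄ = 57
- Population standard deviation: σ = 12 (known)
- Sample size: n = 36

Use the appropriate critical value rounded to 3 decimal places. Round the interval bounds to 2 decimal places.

The population standard deviation σ is known, so use a z-interval (standard normal critical value).

For 99% confidence, z* = 2.576 (from standard normal table)

Standard error: SE = σ/√n = 12/√36 = 2.000000

Margin of error: E = z* × SE = 2.576 × 2.000000 = 5.1520

Z-interval: x̄ ± E = 57 ± 5.1520 = (51.8480, 62.1520)

Rounded to 2 decimal places:

(51.85, 62.15)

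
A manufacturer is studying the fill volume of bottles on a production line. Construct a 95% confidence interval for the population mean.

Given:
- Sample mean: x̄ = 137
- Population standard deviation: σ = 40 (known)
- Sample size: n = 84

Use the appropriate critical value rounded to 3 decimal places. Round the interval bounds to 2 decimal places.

The population standard deviation σ is known, so use a z-interval (standard normal critical value).

For 95% confidence, z* = 1.96 (from standard normal table)

Standard error: SE = σ/√n = 40/√84 = 4.364358

Margin of error: E = z* × SE = 1.96 × 4.364358 = 8.5541

Z-interval: x̄ ± E = 137 ± 8.5541 = (128.4459, 145.5541)

Rounded to 2 decimal places:

(128.45, 145.55)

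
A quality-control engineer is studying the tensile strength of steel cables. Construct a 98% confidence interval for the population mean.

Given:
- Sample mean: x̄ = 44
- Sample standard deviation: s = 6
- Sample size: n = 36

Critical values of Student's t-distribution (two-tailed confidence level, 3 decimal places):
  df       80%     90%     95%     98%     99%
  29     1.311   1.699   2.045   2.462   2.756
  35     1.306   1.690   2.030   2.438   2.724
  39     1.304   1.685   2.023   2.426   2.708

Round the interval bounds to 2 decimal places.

The population standard deviation σ is unknown (only the sample standard deviation s is given), so use a t-interval with df = n - 1 = 36 - 1 = 35.

For 98% confidence with df = 35, t* = 2.438 (from t-table)

Standard error: SE = s/√n = 6/√36 = 1.000000

Margin of error: E = t* × SE = 2.438 × 1.000000 = 2.4380

T-interval: x̄ ± E = 44 ± 2.4380 = (41.5620, 46.4380)

Rounded to 2 decimal places:

(41.56, 46.44)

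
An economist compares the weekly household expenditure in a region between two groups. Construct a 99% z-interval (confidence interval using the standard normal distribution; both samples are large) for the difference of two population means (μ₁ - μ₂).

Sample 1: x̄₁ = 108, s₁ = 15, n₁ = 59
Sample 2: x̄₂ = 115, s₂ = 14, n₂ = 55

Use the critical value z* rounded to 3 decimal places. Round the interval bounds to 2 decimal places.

Both samples are large (n₁ = 59 ≥ 30, n₂ = 55 ≥ 30), so a z-interval for the difference of means applies.

Point estimate: x̄₁ - x̄₂ = 108 - 115 = -7

Standard error: SE = √(s₁²/n₁ + s₂²/n₂)
= √(15²/59 + 14²/55)
= √(3.813559 + 3.563636)
= 2.716099

For 99% confidence, z* = 2.576 (from standard normal table)
Margin of error: E = z* × SE = 2.576 × 2.716099 = 6.9967

Z-interval: (x̄₁ - x̄₂) ± E = -7 ± 6.9967 = (-13.9967, -0.0033)

Rounded to 2 decimal places:

(-14.00, -0.00)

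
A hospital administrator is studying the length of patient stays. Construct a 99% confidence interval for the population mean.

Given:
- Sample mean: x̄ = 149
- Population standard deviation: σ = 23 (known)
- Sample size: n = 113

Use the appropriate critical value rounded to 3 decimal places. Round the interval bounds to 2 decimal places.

The population standard deviation σ is known, so use a z-interval (standard normal critical value).

For 99% confidence, z* = 2.576 (from standard normal table)

Standard error: SE = σ/√n = 23/√113 = 2.163658

Margin of error: E = z* × SE = 2.576 × 2.163658 = 5.5736

Z-interval: x̄ ± E = 149 ± 5.5736 = (143.4264, 154.5736)

Rounded to 2 decimal places:

(143.43, 154.57)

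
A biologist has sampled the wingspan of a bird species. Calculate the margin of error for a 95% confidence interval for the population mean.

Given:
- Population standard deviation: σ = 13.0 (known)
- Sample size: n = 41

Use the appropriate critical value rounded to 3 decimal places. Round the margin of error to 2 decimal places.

The population standard deviation σ is known, so use the z-interval margin of error formula.

For 95% confidence, z* = 1.96 (from standard normal table)

Margin of error formula for z-interval: E = z* × σ/√n

E = 1.96 × 13.0/√41
  = 1.96 × 2.030259
  = 3.9793

Rounded to 2 decimal places:

3.98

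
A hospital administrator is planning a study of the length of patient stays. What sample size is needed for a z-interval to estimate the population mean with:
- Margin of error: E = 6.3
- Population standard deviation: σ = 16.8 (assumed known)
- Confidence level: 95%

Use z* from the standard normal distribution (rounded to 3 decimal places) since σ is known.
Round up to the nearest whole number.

Using z* since population σ is known (z-interval formula).

For 95% confidence, z* = 1.96 (from standard normal table)

Sample size formula for z-interval: n = (z*σ/E)²

n = (1.96 × 16.8 / 6.3)²
  = (5.226667)²
  = 27.3180

Round up to the nearest whole number: n = 28

28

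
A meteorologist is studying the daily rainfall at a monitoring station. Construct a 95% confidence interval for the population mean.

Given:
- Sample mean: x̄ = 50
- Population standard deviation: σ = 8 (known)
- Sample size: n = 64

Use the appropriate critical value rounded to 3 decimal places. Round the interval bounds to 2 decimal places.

The population standard deviation σ is known, so use a z-interval (standard normal critical value).

For 95% confidence, z* = 1.96 (from standard normal table)

Standard error: SE = σ/√n = 8/√64 = 1.000000

Margin of error: E = z* × SE = 1.96 × 1.000000 = 1.9600

Z-interval: x̄ ± E = 50 ± 1.9600 = (48.0400, 51.9600)

Rounded to 2 decimal places:

(48.04, 51.96)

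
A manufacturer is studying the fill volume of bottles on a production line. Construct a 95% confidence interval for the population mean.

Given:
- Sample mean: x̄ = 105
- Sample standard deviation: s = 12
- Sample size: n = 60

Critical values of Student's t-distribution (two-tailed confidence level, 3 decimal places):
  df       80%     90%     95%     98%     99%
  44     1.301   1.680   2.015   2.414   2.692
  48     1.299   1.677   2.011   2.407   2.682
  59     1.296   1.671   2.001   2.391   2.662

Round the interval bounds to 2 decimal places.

The population standard deviation σ is unknown (only the sample standard deviation s is given), so use a t-interval with df = n - 1 = 60 - 1 = 59.

For 95% confidence with df = 59, t* = 2.001 (from t-table)

Standard error: SE = s/√n = 12/√60 = 1.549193

Margin of error: E = t* × SE = 2.001 × 1.549193 = 3.0999

T-interval: x̄ ± E = 105 ± 3.0999 = (101.9001, 108.0999)

Rounded to 2 decimal places:

(101.90, 108.10)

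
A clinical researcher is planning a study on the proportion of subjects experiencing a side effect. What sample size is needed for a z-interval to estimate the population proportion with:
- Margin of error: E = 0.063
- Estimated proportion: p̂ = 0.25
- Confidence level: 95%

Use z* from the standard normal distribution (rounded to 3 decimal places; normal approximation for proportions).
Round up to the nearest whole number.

Using z* for proportion z-interval (normal approximation).

For 95% confidence, z* = 1.96 (from standard normal table)

Sample size formula for proportion z-interval: n = z*²p̂(1-p̂)/E²

n = 1.96² × 0.25 × 0.75 / 0.063²
  = 3.8416 × 0.1875 / 0.003969
  = 181.4815

Round up to the nearest whole number: n = 182

182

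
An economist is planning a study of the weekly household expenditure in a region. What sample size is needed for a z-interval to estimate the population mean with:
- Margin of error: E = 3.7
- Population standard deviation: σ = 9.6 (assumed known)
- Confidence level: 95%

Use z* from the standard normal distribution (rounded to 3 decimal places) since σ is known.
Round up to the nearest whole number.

Using z* since population σ is known (z-interval formula).

For 95% confidence, z* = 1.96 (from standard normal table)

Sample size formula for z-interval: n = (z*σ/E)²

n = (1.96 × 9.6 / 3.7)²
  = (5.085405)²
  = 25.8613

Round up to the nearest whole number: n = 26

26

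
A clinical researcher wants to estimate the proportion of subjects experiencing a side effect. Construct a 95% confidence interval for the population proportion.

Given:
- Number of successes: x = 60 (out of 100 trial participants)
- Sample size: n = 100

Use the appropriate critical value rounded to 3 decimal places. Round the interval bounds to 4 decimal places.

Sample proportion: p̂ = 60/100 = 0.600000

Check conditions for normal approximation:
  np̂ = 60 ≥ 10 ✓
  n(1-p̂) = 40 ≥ 10 ✓

The sample is large enough, so use a z-interval (normal approximation) for the proportion.

For 95% confidence, z* = 1.96 (from standard normal table)

Standard error: SE = √(p̂(1-p̂)/n) = √(0.600000×0.400000/100) = 0.04898979

Margin of error: E = z* × SE = 1.96 × 0.04898979 = 0.096020

Z-interval: p̂ ± E = 0.600000 ± 0.096020 = (0.503980, 0.696020)

Rounded to 4 decimal places:

(0.5040, 0.6960)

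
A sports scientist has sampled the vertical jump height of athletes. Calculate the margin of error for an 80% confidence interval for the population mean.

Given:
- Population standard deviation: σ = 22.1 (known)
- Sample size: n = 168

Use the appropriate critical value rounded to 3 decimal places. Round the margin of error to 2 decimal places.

The population standard deviation σ is known, so use the z-interval margin of error formula.

For 80% confidence, z* = 1.282 (from standard normal table)

Margin of error formula for z-interval: E = z* × σ/√n

E = 1.282 × 22.1/√168
  = 1.282 × 1.705052
  = 2.1859

Rounded to 2 decimal places:

2.19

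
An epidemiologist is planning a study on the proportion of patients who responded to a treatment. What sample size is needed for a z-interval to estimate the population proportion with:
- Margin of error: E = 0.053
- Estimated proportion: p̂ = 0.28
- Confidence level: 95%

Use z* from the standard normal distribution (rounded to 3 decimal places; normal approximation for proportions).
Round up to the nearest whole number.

Using z* for proportion z-interval (normal approximation).

For 95% confidence, z* = 1.96 (from standard normal table)

Sample size formula for proportion z-interval: n = z*²p̂(1-p̂)/E²

n = 1.96² × 0.28 × 0.72 / 0.053²
  = 3.8416 × 0.2016 / 0.002809
  = 275.7090

Round up to the nearest whole number: n = 276

276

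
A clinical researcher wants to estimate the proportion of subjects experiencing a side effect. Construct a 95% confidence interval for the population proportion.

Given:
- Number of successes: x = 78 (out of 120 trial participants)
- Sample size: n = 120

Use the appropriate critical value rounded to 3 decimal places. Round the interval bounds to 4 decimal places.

Sample proportion: p̂ = 78/120 = 0.650000

Check conditions for normal approximation:
  np̂ = 78 ≥ 10 ✓
  n(1-p̂) = 42 ≥ 10 ✓

The sample is large enough, so use a z-interval (normal approximation) for the proportion.

For 95% confidence, z* = 1.96 (from standard normal table)

Standard error: SE = √(p̂(1-p̂)/n) = √(0.650000×0.350000/120) = 0.04354117

Margin of error: E = z* × SE = 1.96 × 0.04354117 = 0.085341

Z-interval: p̂ ± E = 0.650000 ± 0.085341 = (0.564659, 0.735341)

Rounded to 4 decimal places:

(0.5647, 0.7353)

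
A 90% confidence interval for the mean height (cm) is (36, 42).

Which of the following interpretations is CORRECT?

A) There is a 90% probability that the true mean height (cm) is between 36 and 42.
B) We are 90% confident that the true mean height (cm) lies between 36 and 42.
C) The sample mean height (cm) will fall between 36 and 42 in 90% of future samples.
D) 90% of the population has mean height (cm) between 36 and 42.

A confidence interval represents our confidence in the procedure, not a probability statement about the parameter.

Key concept: If we repeated this sampling process many times and computed a 90% CI each time, about 90% of those intervals would contain the true population parameter.

For this specific interval (36, 42):
- Midpoint (point estimate): 39
- Margin of error: 3

The correct interpretation is the one stating confidence that the true parameter lies in the interval — option B.

B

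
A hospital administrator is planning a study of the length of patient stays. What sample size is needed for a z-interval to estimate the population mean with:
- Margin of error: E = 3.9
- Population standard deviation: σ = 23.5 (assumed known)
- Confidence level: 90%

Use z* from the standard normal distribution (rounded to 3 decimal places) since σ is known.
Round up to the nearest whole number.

Using z* since population σ is known (z-interval formula).

For 90% confidence, z* = 1.645 (from standard normal table)

Sample size formula for z-interval: n = (z*σ/E)²

n = (1.645 × 23.5 / 3.9)²
  = (9.912179)²
  = 98.2513

Round up to the nearest whole number: n = 99

99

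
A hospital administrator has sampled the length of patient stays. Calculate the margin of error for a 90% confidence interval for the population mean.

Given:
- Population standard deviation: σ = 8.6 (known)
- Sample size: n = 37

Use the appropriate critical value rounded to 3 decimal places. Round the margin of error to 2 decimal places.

The population standard deviation σ is known, so use the z-interval margin of error formula.

For 90% confidence, z* = 1.645 (from standard normal table)

Margin of error formula for z-interval: E = z* × σ/√n

E = 1.645 × 8.6/√37
  = 1.645 × 1.413831
  = 2.3258

Rounded to 2 decimal places:

2.33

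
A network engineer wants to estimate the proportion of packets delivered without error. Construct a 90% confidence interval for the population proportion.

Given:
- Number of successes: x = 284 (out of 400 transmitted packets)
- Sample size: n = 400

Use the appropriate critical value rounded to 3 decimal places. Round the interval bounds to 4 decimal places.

Sample proportion: p̂ = 284/400 = 0.710000

Check conditions for normal approximation:
  np̂ = 284 ≥ 10 ✓
  n(1-p̂) = 116 ≥ 10 ✓

The sample is large enough, so use a z-interval (normal approximation) for the proportion.

For 90% confidence, z* = 1.645 (from standard normal table)

Standard error: SE = √(p̂(1-p̂)/n) = √(0.710000×0.290000/400) = 0.02268810

Margin of error: E = z* × SE = 1.645 × 0.02268810 = 0.037322

Z-interval: p̂ ± E = 0.710000 ± 0.037322 = (0.672678, 0.747322)

Rounded to 4 decimal places:

(0.6727, 0.7473)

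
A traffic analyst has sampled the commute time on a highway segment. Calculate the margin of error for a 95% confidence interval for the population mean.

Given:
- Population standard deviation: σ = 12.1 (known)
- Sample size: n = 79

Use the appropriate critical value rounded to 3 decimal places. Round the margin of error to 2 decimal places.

The population standard deviation σ is known, so use the z-interval margin of error formula.

For 95% confidence, z* = 1.96 (from standard normal table)

Margin of error formula for z-interval: E = z* × σ/√n

E = 1.96 × 12.1/√79
  = 1.96 × 1.361356
  = 2.6683

Rounded to 2 decimal places:

2.67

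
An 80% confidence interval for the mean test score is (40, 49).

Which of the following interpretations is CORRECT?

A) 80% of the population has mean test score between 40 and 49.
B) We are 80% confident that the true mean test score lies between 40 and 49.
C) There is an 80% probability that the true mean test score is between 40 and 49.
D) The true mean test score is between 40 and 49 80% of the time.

A confidence interval represents our confidence in the procedure, not a probability statement about the parameter.

Key concept: If we repeated this sampling process many times and computed an 80% CI each time, about 80% of those intervals would contain the true population parameter.

For this specific interval (40, 49):
- Midpoint (point estimate): 44.5
- Margin of error: 4.5

The correct interpretation is the one stating confidence that the true parameter lies in the interval — option B.

B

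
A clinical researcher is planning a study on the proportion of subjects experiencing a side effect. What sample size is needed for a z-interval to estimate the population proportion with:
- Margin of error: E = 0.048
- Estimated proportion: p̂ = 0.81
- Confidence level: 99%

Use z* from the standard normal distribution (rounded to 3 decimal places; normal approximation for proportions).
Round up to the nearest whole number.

Using z* for proportion z-interval (normal approximation).

For 99% confidence, z* = 2.576 (from standard normal table)

Sample size formula for proportion z-interval: n = z*²p̂(1-p̂)/E²

n = 2.576² × 0.81 × 0.19 / 0.048²
  = 6.635776 × 0.1539 / 0.002304
  = 443.2491

Round up to the nearest whole number: n = 444

444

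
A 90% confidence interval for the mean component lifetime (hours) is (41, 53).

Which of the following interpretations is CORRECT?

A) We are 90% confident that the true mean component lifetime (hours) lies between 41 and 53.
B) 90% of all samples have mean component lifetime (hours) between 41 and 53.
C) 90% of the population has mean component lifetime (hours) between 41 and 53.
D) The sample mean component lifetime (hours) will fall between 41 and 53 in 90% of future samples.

A confidence interval represents our confidence in the procedure, not a probability statement about the parameter.

Key concept: If we repeated this sampling process many times and computed a 90% CI each time, about 90% of those intervals would contain the true population parameter.

For this specific interval (41, 53):
- Midpoint (point estimate): 47
- Margin of error: 6

The correct interpretation is the one stating confidence that the true parameter lies in the interval — option A.

A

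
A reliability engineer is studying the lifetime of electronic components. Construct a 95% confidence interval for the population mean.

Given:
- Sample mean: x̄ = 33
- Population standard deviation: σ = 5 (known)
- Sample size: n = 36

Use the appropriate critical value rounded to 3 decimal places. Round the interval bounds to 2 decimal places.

The population standard deviation σ is known, so use a z-interval (standard normal critical value).

For 95% confidence, z* = 1.96 (from standard normal table)

Standard error: SE = σ/√n = 5/√36 = 0.833333

Margin of error: E = z* × SE = 1.96 × 0.833333 = 1.6333

Z-interval: x̄ ± E = 33 ± 1.6333 = (31.3667, 34.6333)

Rounded to 2 decimal places:

(31.37, 34.63)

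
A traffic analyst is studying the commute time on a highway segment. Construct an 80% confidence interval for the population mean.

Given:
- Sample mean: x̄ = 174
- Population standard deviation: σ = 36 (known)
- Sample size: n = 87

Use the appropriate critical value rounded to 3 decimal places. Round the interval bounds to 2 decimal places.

The population standard deviation σ is known, so use a z-interval (standard normal critical value).

For 80% confidence, z* = 1.282 (from standard normal table)

Standard error: SE = σ/√n = 36/√87 = 3.859605

Margin of error: E = z* × SE = 1.282 × 3.859605 = 4.9480

Z-interval: x̄ ± E = 174 ± 4.9480 = (169.0520, 178.9480)

Rounded to 2 decimal places:

(169.05, 178.95)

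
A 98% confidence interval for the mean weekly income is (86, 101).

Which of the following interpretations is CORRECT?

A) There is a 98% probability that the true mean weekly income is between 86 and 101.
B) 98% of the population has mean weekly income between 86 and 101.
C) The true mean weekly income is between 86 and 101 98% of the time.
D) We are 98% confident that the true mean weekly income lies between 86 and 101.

A confidence interval represents our confidence in the procedure, not a probability statement about the parameter.

Key concept: If we repeated this sampling process many times and computed a 98% CI each time, about 98% of those intervals would contain the true population parameter.

For this specific interval (86, 101):
- Midpoint (point estimate): 93.5
- Margin of error: 7.5

The correct interpretation is the one stating confidence that the true parameter lies in the interval — option D.

D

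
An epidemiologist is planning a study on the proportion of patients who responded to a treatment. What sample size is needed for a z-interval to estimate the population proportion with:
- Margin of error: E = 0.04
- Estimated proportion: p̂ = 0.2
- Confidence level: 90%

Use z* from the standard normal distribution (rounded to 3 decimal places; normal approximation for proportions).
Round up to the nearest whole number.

Using z* for proportion z-interval (normal approximation).

For 90% confidence, z* = 1.645 (from standard normal table)

Sample size formula for proportion z-interval: n = z*²p̂(1-p̂)/E²

n = 1.645² × 0.2 × 0.8 / 0.04²
  = 2.706025 × 0.16 / 0.0016
  = 270.6025

Round up to the nearest whole number: n = 271

271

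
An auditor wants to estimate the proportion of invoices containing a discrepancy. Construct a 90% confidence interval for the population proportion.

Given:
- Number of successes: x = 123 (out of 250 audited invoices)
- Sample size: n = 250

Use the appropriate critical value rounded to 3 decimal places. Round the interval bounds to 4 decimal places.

Sample proportion: p̂ = 123/250 = 0.492000

Check conditions for normal approximation:
  np̂ = 123 ≥ 10 ✓
  n(1-p̂) = 127 ≥ 10 ✓

The sample is large enough, so use a z-interval (normal approximation) for the proportion.

For 90% confidence, z* = 1.645 (from standard normal table)

Standard error: SE = √(p̂(1-p̂)/n) = √(0.492000×0.508000/250) = 0.03161873

Margin of error: E = z* × SE = 1.645 × 0.03161873 = 0.052013

Z-interval: p̂ ± E = 0.492000 ± 0.052013 = (0.439987, 0.544013)

Rounded to 4 decimal places:

(0.4400, 0.5440)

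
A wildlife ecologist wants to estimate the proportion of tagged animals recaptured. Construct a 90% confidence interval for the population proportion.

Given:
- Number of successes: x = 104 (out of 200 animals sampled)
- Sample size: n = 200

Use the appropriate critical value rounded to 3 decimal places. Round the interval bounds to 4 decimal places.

Sample proportion: p̂ = 104/200 = 0.520000

Check conditions for normal approximation:
  np̂ = 104 ≥ 10 ✓
  n(1-p̂) = 96 ≥ 10 ✓

The sample is large enough, so use a z-interval (normal approximation) for the proportion.

For 90% confidence, z* = 1.645 (from standard normal table)

Standard error: SE = √(p̂(1-p̂)/n) = √(0.520000×0.480000/200) = 0.03532704

Margin of error: E = z* × SE = 1.645 × 0.03532704 = 0.058113

Z-interval: p̂ ± E = 0.520000 ± 0.058113 = (0.461887, 0.578113)

Rounded to 4 decimal places:

(0.4619, 0.5781)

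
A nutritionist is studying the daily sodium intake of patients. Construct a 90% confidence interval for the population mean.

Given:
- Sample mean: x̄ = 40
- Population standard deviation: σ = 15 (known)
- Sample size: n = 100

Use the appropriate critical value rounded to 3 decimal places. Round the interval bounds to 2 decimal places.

The population standard deviation σ is known, so use a z-interval (standard normal critical value).

For 90% confidence, z* = 1.645 (from standard normal table)

Standard error: SE = σ/√n = 15/√100 = 1.500000

Margin of error: E = z* × SE = 1.645 × 1.500000 = 2.4675

Z-interval: x̄ ± E = 40 ± 2.4675 = (37.5325, 42.4675)

Rounded to 2 decimal places:

(37.53, 42.47)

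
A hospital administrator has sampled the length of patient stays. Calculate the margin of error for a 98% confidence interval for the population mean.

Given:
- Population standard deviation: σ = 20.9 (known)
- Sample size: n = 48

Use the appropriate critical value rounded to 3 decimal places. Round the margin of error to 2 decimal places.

The population standard deviation σ is known, so use the z-interval margin of error formula.

For 98% confidence, z* = 2.326 (from standard normal table)

Margin of error formula for z-interval: E = z* × σ/√n

E = 2.326 × 20.9/√48
  = 2.326 × 3.016655
  = 7.0167

Rounded to 2 decimal places:

7.02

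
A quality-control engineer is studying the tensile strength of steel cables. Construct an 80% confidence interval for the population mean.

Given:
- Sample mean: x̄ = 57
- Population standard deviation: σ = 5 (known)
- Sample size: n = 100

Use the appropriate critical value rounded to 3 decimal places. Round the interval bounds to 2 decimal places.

The population standard deviation σ is known, so use a z-interval (standard normal critical value).

For 80% confidence, z* = 1.282 (from standard normal table)

Standard error: SE = σ/√n = 5/√100 = 0.500000

Margin of error: E = z* × SE = 1.282 × 0.500000 = 0.6410

Z-interval: x̄ ± E = 57 ± 0.6410 = (56.3590, 57.6410)

Rounded to 2 decimal places:

(56.36, 57.64)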